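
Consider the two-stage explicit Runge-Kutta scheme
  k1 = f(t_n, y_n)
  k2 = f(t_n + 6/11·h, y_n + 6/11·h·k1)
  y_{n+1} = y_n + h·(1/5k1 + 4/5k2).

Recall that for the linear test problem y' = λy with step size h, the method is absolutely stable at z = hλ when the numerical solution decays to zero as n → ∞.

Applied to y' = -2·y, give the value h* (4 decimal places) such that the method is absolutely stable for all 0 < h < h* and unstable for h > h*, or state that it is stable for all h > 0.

With y'=λy (z=hλ):
  k1=λy_n ⇒ h·k1=z·y_n;  k2=λ(1+6/11z)y_n ⇒ h·k2=z(1+6/11z)y_n
  y_{n+1}/y_n = 1 + 1/5z + 4/5z(1+6/11z) = 1 + z + 24/55z²
  so R(z) = 1 + z + 24/55z².

Need |R(x)|<1, x<0.
x=-0.44: |R|=0.6445
R=1: x+24/55x²=0 ⇒ x=−55/24=-2.2917; min R=1−1/(4·24/55)=0.4271>−1
Confirm numerically:
  x=-1.797: |R|=0.61211 <1
  x=-1.576: |R|=0.50783 <1
  x=-1.384: |R|=0.45184 <1
  x=-2.451: |R|=1.17041 >1
  x=-2.386: |R|=1.09822 >1
Stable set (-2.2917, 0).

(-2.2917,0); λ=-2 ⇒ h* = (55/24)/2 = 1.1458.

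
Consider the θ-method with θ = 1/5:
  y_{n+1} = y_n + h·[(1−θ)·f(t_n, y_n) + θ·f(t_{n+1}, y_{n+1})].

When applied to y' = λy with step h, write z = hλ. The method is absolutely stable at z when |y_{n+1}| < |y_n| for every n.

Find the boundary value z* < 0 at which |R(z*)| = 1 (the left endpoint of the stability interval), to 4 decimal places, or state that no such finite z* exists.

z* = -3.3333.

Test eqn y'=λy, z=hλ:
  y_{n+1} = y_n + z·[4/5·y_n + 1/5·y_{n+1}] ⇒ (1 − 1/5z)y_{n+1} = (1 + 4/5z)y_n
  ⇒ R(z) = (1 + 4/5z)/(1 − 1/5z).

Boundary: |R(x)|=1, x<0.
x=-1.4: |R|=0.0937
R=−1: 1+4/5x = −1+1/5x ⇒ -3/5x=2 ⇒ x=2/(-3/5)=-3.3333
Confirm numerically:
  x=-2.817: |R|=0.80184 <1
  x=-2.443: |R|=0.64114 <1
  x=-2.356: |R|=0.60141 <1
  x=-3.765: |R|=1.14775 >1
  x=-3.562: |R|=1.08012 >1
Stable set (-3.3333, 0).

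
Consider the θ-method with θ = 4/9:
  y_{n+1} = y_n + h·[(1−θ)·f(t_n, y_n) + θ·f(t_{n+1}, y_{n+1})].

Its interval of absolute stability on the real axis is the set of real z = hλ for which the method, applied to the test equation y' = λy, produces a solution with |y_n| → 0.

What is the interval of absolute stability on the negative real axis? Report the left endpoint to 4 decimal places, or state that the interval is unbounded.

Set f=λy, z=hλ:
  y_{n+1} = y_n + z·[5/9·y_n + 4/9·y_{n+1}] ⇒ (1 − 4/9z)y_{n+1} = (1 + 5/9z)y_n
  ⇒ R(z) = (1 + 5/9z)/(1 − 4/9z).

Boundary: |R(x)|=1, x<0.
x=-0.42: |R|=0.6461
R=−1: 1+5/9x = −1+4/9x ⇒ -1/9x=2 ⇒ x=2/(-1/9)=-18.0000
Confirm numerically:
  x=-17.918: |R|=0.99898 <1
  x=-15.945: |R|=0.97176 <1
  x=-9.471: |R|=0.81808 <1
  x=-18.495: |R|=1.00597 >1
  x=-18.134: |R|=1.00164 >1
  x=-18.132: |R|=1.00162 >1
Stable set (-18.0000, 0).

z∈(-18.0000,0).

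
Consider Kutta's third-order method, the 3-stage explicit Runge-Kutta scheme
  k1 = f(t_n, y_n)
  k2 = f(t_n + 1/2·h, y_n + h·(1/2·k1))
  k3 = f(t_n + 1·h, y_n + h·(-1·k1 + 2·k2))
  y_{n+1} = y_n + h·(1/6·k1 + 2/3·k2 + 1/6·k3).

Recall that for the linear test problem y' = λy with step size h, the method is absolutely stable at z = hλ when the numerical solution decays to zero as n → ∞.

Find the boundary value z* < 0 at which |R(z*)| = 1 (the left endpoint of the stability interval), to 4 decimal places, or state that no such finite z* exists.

On y'=λy, z=hλ:
  order 3, 3-stage ⇒ R(z)=1+z+z^2/2+z^3/6
  (e.g. R(-1.49)=0.06873, |R|=0.06873)

Need |R(x)|<1, x<0.
x=-1.49: |R|=0.0687
|R(-1.91)|=0.2473 |R(-1.6)|=0.0027 |R(-1.15)|=0.2578
Bisect:
  x_lo=-3.1045 |R|=2.2723  x_hi=-0.2598 |R|=0.7710
  mid=-1.68212 |R|=0.06062 →hi
  mid=-2.39330 |R|=0.81411 →hi
  mid=-2.74888 |R|=1.43263 →lo
  mid=-2.57109 |R|=1.09854 →lo
  mid=-2.48219 |R|=0.95047 →hi
  mid=-2.52664 |R|=1.02299 →lo
  mid=-2.50442 |R|=0.98636 →hi
  ...
  [-2.51275,-2.51258] ⇒ x*=-2.5127
Stable set (-2.5127, 0).

left endpoint -2.5127.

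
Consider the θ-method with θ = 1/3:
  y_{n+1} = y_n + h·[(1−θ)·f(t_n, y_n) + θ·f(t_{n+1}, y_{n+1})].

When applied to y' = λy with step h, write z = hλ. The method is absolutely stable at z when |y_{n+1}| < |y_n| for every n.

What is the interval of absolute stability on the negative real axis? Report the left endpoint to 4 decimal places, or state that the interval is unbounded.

z∈(-6.0000,0).

With y'=λy (z=hλ):
  y_{n+1} = y_n + z·[2/3·y_n + 1/3·y_{n+1}] ⇒ (1 − 1/3z)y_{n+1} = (1 + 2/3z)y_n
  R(z) = (1 + 2/3z)/(1 − 1/3z).

Find x<0 with |R(x)|<1.
x=-1.18: |R|=0.1531
R=−1: 1+2/3x = −1+1/3x ⇒ -1/3x=2 ⇒ x=2/(-1/3)=-6.0000
Confirm numerically:
  x=-5.910: |R|=0.98990 <1
  x=-5.115: |R|=0.89094 <1
  x=-2.576: |R|=0.38594 <1
  x=-6.487: |R|=1.05133 >1
  x=-6.100: |R|=1.01099 >1
So |R|<1 on (-6.0000, 0).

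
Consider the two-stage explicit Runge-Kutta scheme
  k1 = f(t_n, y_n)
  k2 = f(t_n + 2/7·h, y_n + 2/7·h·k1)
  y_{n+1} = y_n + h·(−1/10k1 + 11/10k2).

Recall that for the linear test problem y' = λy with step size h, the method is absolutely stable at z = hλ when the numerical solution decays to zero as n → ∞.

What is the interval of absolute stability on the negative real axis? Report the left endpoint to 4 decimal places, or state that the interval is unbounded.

On y'=λy, z=hλ:
  k1=λy_n ⇒ h·k1=z·y_n;  k2=λ(1+2/7z)y_n ⇒ h·k2=z(1+2/7z)y_n
  y_{n+1}/y_n = 1 − 1/10z + 11/10z(1+2/7z) = 1 + z + 11/35z²
  so R(z) = 1 + z + 11/35z².

Boundary: |R(x)|=1, x<0.
x=-0.43: |R|=0.6281
R=1: x+11/35x²=0 ⇒ x=−35/11=-3.1818; min R=1−1/(4·11/35)=0.2045>−1
Confirm numerically:
  x=-2.410: |R|=0.41540 <1
  x=-2.063: |R|=0.27459 <1
  x=-1.539: |R|=0.20539 <1
  x=-3.699: |R|=1.60125 >1
  x=-3.409: |R|=1.24340 >1
  x=-3.388: |R|=1.21954 >1
Interval (-3.1818, 0).

z∈(-3.1818,0).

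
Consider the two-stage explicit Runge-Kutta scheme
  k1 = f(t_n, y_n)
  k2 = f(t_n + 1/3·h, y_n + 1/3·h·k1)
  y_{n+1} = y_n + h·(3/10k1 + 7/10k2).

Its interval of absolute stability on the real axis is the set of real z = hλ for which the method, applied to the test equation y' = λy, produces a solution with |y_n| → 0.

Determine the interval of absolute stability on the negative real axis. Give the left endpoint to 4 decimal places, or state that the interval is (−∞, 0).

Test eqn y'=λy, z=hλ:
  k1=λy_n ⇒ h·k1=z·y_n;  k2=λ(1+1/3z)y_n ⇒ h·k2=z(1+1/3z)y_n
  y_{n+1}/y_n = 1 + 3/10z + 7/10z(1+1/3z) = 1 + z + 7/30z²
  Hence R(z) = 1 + z + 7/30z².

Find x<0 with |R(x)|<1.
x=-0.78: |R|=0.3620
R=1: x+7/30x²=0 ⇒ x=−30/7=-4.2857; min R=1−1/(4·7/30)=-0.0714>−1
Confirm numerically:
  x=-2.901: |R|=0.06269 <1
  x=-2.319: |R|=0.06419 <1
  x=-1.990: |R|=0.06598 <1
  x=-4.871: |R|=1.66522 >1
  x=-4.488: |R|=1.21183 >1
  x=-4.401: |R|=1.11839 >1
So |R|<1 on (-4.2857, 0).

(-4.2857, 0).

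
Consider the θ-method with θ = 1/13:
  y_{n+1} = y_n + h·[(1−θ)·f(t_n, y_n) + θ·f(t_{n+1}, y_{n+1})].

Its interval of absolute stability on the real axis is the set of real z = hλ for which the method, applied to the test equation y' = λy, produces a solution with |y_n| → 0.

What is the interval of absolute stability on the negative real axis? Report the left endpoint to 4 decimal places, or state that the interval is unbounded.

Test eqn y'=λy, z=hλ:
  y_{n+1} = y_n + z·[12/13·y_n + 1/13·y_{n+1}] ⇒ (1 − 1/13z)y_{n+1} = (1 + 12/13z)y_n
  so R(z) = (1 + 12/13z)/(1 − 1/13z).

Find x<0 with |R(x)|<1.
x=-0.36: |R|=0.6497
R=−1: 1+12/13x = −1+1/13x ⇒ -11/13x=2 ⇒ x=2/(-11/13)=-2.3636
Confirm numerically:
  x=-1.883: |R|=0.64476 <1
  x=-1.695: |R|=0.49949 <1
  x=-1.504: |R|=0.34804 <1
  x=-0.950: |R|=0.11470 <1
  x=-2.645: |R|=1.19783 >1
  x=-2.570: |R|=1.14579 >1
Stable set (-2.3636, 0).

(-2.3636, 0).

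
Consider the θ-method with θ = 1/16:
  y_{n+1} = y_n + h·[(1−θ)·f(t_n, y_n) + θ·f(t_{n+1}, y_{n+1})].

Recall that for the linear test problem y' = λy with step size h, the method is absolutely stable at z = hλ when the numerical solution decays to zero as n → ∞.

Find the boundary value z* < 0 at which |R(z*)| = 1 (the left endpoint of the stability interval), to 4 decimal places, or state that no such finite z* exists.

left endpoint -2.2857.

Test eqn y'=λy, z=hλ:
  y_{n+1} = y_n + z·[15/16·y_n + 1/16·y_{n+1}] ⇒ (1 − 1/16z)y_{n+1} = (1 + 15/16z)y_n
  ⇒ R(z) = (1 + 15/16z)/(1 − 1/16z).

Boundary: |R(x)|=1, x<0.
x=-0.82: |R|=0.2200
R=−1: 1+15/16x = −1+1/16x ⇒ -7/8x=2 ⇒ x=2/(-7/8)=-2.2857
Confirm numerically:
  x=-2.206: |R|=0.93870 <1
  x=-1.861: |R|=0.66710 <1
  x=-1.331: |R|=0.22878 <1
  x=-2.812: |R|=1.39166 >1
  x=-2.796: |R|=1.38008 >1
  x=-2.784: |R|=1.37138 >1
So |R|<1 on (-2.2857, 0).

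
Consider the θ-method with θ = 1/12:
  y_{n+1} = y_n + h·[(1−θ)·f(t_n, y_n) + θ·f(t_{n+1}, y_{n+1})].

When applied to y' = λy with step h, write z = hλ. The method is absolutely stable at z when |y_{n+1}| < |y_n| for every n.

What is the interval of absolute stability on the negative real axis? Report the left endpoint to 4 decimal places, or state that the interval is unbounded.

(-2.4000, 0).

Test eqn y'=λy, z=hλ:
  y_{n+1} = y_n + z·[11/12·y_n + 1/12·y_{n+1}] ⇒ (1 − 1/12z)y_{n+1} = (1 + 11/12z)y_n
  R(z) = (1 + 11/12z)/(1 − 1/12z).

Need |R(x)|<1, x<0.
x=-0.95: |R|=0.1197
R=−1: 1+11/12x = −1+1/12x ⇒ -5/6x=2 ⇒ x=2/(-5/6)=-2.4000
Confirm numerically:
  x=-1.603: |R|=0.41410 <1
  x=-1.594: |R|=0.40709 <1
  x=-1.330: |R|=0.19730 <1
  x=-1.043: |R|=0.04040 <1
  x=-2.803: |R|=1.27224 >1
  x=-2.617: |R|=1.14846 >1
Stable set (-2.4000, 0).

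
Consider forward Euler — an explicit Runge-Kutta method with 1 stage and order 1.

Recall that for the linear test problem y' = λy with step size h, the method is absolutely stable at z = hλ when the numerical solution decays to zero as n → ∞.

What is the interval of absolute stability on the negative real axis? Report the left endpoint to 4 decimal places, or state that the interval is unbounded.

On y'=λy, z=hλ:
  order 1, 1-stage ⇒ R(z)=1+z
  (e.g. R(-0.44)=0.56000, |R|=0.56000)

Find x<0 with |R(x)|<1.
x=-0.44: |R|=0.5600
|R(-1.54)|=0.5400 |R(-1.46)|=0.4600 |R(-0.85)|=0.1500
Bisect:
  x_lo=-2.3632 |R|=1.3632  x_hi=-0.3484 |R|=0.6516
  mid=-1.35580 |R|=0.35580 →hi
  mid=-1.85953 |R|=0.85953 →hi
  mid=-2.11139 |R|=1.11139 →lo
  mid=-1.98546 |R|=0.98546 →hi
  mid=-2.04842 |R|=1.04842 →lo
  mid=-2.01694 |R|=1.01694 →lo
  mid=-2.00120 |R|=1.00120 →lo
  mid=-1.99333 |R|=0.99333 →hi
  mid=-1.99726 |R|=0.99726 →hi
  mid=-1.99923 |R|=0.99923 →hi
  ...
  [-2.00009,-1.99997] ⇒ x*=-2.0000
So |R|<1 on (-2.0000, 0).

z∈(-2.0000,0).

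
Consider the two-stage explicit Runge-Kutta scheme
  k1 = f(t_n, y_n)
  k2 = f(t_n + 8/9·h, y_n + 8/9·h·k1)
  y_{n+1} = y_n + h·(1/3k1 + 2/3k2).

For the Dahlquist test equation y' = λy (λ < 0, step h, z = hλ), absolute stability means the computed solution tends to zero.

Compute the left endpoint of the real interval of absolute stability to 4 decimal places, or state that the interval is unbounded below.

On y'=λy, z=hλ:
  k1=λy_n ⇒ h·k1=z·y_n;  k2=λ(1+8/9z)y_n ⇒ h·k2=z(1+8/9z)y_n
  y_{n+1}/y_n = 1 + 1/3z + 2/3z(1+8/9z) = 1 + z + 16/27z²
  so R(z) = 1 + z + 16/27z².

Boundary: |R(x)|=1, x<0.
x=-0.53: |R|=0.6365
R=1: x+16/27x²=0 ⇒ x=−27/16=-1.6875; min R=1−1/(4·16/27)=0.5781>−1
Confirm numerically:
  x=-1.034: |R|=0.59957 <1
  x=-1.009: |R|=0.59431 <1
  x=-0.791: |R|=0.57977 <1
  x=-0.783: |R|=0.58031 <1
  x=-2.227: |R|=1.71198 >1
  x=-2.137: |R|=1.56923 >1
  x=-1.795: |R|=1.11435 >1
Interval (-1.6875, 0).

z* = -1.6875.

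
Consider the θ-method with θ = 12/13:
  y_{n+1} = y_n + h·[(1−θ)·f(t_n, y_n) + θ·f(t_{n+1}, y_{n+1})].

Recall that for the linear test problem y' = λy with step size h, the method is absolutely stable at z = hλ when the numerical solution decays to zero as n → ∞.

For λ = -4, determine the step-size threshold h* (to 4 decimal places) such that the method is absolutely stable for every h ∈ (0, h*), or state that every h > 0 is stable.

Test eqn y'=λy, z=hλ:
  y_{n+1} = y_n + z·[1/13·y_n + 12/13·y_{n+1}] ⇒ (1 − 12/13z)y_{n+1} = (1 + 1/13z)y_n
  ⇒ R(z) = (1 + 1/13z)/(1 − 12/13z).

Boundary: |R(x)|=1, x<0.
x=-0.73: |R|=0.5639
x=-2: |R|=0.2973
x=-10: |R|=0.0226
x=-100: |R|=0.0717
θ=12/13≥1/2 ⇒ |1+1/13x|<|1−12/13x| ∀x<0 ⇒ unbounded interval.

unbounded; (−∞, 0). Any h>0 works for λ=-4.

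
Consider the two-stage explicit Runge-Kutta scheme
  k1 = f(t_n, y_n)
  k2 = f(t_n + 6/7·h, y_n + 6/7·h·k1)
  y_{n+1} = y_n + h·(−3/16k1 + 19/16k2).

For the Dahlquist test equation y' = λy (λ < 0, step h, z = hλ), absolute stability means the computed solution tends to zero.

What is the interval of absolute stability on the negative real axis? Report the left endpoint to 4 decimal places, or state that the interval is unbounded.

(-0.9825, 0).

Test eqn y'=λy, z=hλ:
  k1=λy_n ⇒ h·k1=z·y_n;  k2=λ(1+6/7z)y_n ⇒ h·k2=z(1+6/7z)y_n
  y_{n+1}/y_n = 1 − 3/16z + 19/16z(1+6/7z) = 1 + z + 57/56z²
  Hence R(z) = 1 + z + 57/56z².

Find x<0 with |R(x)|<1.
x=-1.51: |R|=1.8108
R=1: x+57/56x²=0 ⇒ x=−56/57=-0.9825; min R=1−1/(4·57/56)=0.7544>−1
Confirm numerically:
  x=-0.825: |R|=0.86778 <1
  x=-0.619: |R|=0.77100 <1
  x=-0.607: |R|=0.76803 <1
  x=-0.401: |R|=0.76267 <1
  x=-1.259: |R|=1.35439 >1
  x=-1.254: |R|=1.34660 >1
  x=-1.036: |R|=1.05646 >1
Stable set (-0.9825, 0).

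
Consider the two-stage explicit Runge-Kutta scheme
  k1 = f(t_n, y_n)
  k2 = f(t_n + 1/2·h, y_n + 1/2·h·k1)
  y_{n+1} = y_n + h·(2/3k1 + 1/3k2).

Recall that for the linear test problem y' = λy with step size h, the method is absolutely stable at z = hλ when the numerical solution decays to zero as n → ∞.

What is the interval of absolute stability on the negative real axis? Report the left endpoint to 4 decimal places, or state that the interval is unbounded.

(-6.0000, 0).

Set f=λy, z=hλ:
  k1=λy_n ⇒ h·k1=z·y_n;  k2=λ(1+1/2z)y_n ⇒ h·k2=z(1+1/2z)y_n
  y_{n+1}/y_n = 1 + 2/3z + 1/3z(1+1/2z) = 1 + z + 1/6z²
  R(z) = 1 + z + 1/6z².

Need |R(x)|<1, x<0.
x=-1.51: |R|=0.1300
R=1: x+1/6x²=0 ⇒ x=−6=-6.0000; min R=1−1/(4·1/6)=-0.5000>−1
Confirm numerically:
  x=-5.462: |R|=0.51024 <1
  x=-5.393: |R|=0.45441 <1
  x=-4.093: |R|=0.30089 <1
  x=-3.206: |R|=0.49293 <1
  x=-6.187: |R|=1.19283 >1
  x=-6.174: |R|=1.17905 >1
  x=-6.083: |R|=1.08415 >1
Interval (-6.0000, 0).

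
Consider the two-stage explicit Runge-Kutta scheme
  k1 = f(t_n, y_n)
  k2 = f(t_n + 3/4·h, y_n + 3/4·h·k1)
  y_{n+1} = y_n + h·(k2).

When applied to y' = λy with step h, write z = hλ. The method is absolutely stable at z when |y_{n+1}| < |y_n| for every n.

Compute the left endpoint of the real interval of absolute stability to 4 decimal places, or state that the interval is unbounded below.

z* = -1.3333.

Set f=λy, z=hλ:
  k1=λy_n ⇒ h·k1=z·y_n;  k2=λ(1+3/4z)y_n ⇒ h·k2=z(1+3/4z)y_n
  y_{n+1}/y_n = 1 + z(1+3/4z) = 1 + z + 3/4z²
  so R(z) = 1 + z + 3/4z².

Boundary: |R(x)|=1, x<0.
x=-0.86: |R|=0.6947
R=1: x+3/4x²=0 ⇒ x=−4/3=-1.3333; min R=1−1/(4·3/4)=0.6667>−1
Confirm numerically:
  x=-0.968: |R|=0.73477 <1
  x=-0.962: |R|=0.73208 <1
  x=-0.661: |R|=0.66669 <1
  x=-1.909: |R|=1.82421 >1
  x=-1.646: |R|=1.38599 >1
  x=-1.478: |R|=1.16036 >1
Interval (-1.3333, 0).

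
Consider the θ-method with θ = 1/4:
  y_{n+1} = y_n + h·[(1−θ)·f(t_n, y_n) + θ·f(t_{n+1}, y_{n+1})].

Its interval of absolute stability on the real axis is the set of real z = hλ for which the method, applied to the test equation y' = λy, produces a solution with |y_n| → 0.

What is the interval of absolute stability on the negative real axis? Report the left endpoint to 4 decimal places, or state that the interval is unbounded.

Test eqn y'=λy, z=hλ:
  y_{n+1} = y_n + z·[3/4·y_n + 1/4·y_{n+1}] ⇒ (1 − 1/4z)y_{n+1} = (1 + 3/4z)y_n
  ⇒ R(z) = (1 + 3/4z)/(1 − 1/4z).

Need |R(x)|<1, x<0.
x=-1.56: |R|=0.1223
R=−1: 1+3/4x = −1+1/4x ⇒ -1/2x=2 ⇒ x=2/(-1/2)=-4.0000
Confirm numerically:
  x=-3.718: |R|=0.92692 <1
  x=-3.710: |R|=0.92477 <1
  x=-3.642: |R|=0.90631 <1
  x=-3.346: |R|=0.82194 <1
  x=-4.378: |R|=1.09024 >1
  x=-4.255: |R|=1.06178 >1
  x=-4.096: |R|=1.02372 >1
So |R|<1 on (-4.0000, 0).

(-4.0000, 0).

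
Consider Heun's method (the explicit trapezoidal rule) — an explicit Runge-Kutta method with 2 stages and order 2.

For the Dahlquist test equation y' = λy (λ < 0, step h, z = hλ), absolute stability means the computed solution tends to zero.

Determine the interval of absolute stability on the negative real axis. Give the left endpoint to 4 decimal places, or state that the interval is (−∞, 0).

Test eqn y'=λy, z=hλ:
  order 2, 2-stage ⇒ R(z)=1+z+z^2/2
  (e.g. R(-0.7)=0.54500, |R|=0.54500)

Solve |R(x)|<1 on ℝ⁻.
x=-0.7: |R|=0.5450
|R(-2.27)|=1.3064 |R(-1.97)|=0.9704 |R(-1)|=0.5000
Bisect:
  x_lo=-2.5062 |R|=1.6343  x_hi=-0.3265 |R|=0.7268
  mid=-1.41634 |R|=0.58667 →hi
  mid=-1.96125 |R|=0.96200 →hi
  mid=-2.23370 |R|=1.26101 →lo
  mid=-2.09748 |R|=1.10223 →lo
  mid=-2.02936 |R|=1.02979 →lo
  mid=-1.99531 |R|=0.99532 →hi
  mid=-2.01233 |R|=1.01241 →lo
  mid=-2.00382 |R|=1.00383 →lo
  ...
  [-2.00010,-1.99996] ⇒ x*=-2.0000
Stable set (-2.0000, 0).

(-2.0000, 0).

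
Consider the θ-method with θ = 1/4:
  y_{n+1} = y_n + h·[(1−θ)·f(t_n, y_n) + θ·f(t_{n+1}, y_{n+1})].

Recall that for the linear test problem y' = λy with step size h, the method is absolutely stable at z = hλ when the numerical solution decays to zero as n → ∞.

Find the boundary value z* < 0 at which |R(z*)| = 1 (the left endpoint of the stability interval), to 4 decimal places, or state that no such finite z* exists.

z* = -4.0000.

Test eqn y'=λy, z=hλ:
  y_{n+1} = y_n + z·[3/4·y_n + 1/4·y_{n+1}] ⇒ (1 − 1/4z)y_{n+1} = (1 + 3/4z)y_n
  so R(z) = (1 + 3/4z)/(1 − 1/4z).

Solve |R(x)|<1 on ℝ⁻.
x=-1.23: |R|=0.0593
R=−1: 1+3/4x = −1+1/4x ⇒ -1/2x=2 ⇒ x=2/(-1/2)=-4.0000
Confirm numerically:
  x=-3.683: |R|=0.91748 <1
  x=-3.604: |R|=0.89584 <1
  x=-2.583: |R|=0.56950 <1
  x=-1.835: |R|=0.25793 <1
  x=-4.392: |R|=1.09342 >1
  x=-4.085: |R|=1.02103 >1
Interval (-4.0000, 0).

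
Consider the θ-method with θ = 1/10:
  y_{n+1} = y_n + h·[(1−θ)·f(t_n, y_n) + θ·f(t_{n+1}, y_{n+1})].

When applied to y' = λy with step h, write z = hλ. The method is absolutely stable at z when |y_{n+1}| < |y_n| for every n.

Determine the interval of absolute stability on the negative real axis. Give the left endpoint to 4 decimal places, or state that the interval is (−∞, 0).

Test eqn y'=λy, z=hλ:
  y_{n+1} = y_n + z·[9/10·y_n + 1/10·y_{n+1}] ⇒ (1 − 1/10z)y_{n+1} = (1 + 9/10z)y_n
  R(z) = (1 + 9/10z)/(1 − 1/10z).

Solve |R(x)|<1 on ℝ⁻.
x=-1.73: |R|=0.4749
R=−1: 1+9/10x = −1+1/10x ⇒ -4/5x=2 ⇒ x=2/(-4/5)=-2.5000
Confirm numerically:
  x=-2.231: |R|=0.82405 <1
  x=-1.723: |R|=0.46976 <1
  x=-1.673: |R|=0.43322 <1
  x=-1.484: |R|=0.29223 <1
  x=-3.050: |R|=1.33716 >1
  x=-2.886: |R|=1.23964 >1
  x=-2.794: |R|=1.18384 >1
Interval (-2.5000, 0).

z∈(-2.5000,0).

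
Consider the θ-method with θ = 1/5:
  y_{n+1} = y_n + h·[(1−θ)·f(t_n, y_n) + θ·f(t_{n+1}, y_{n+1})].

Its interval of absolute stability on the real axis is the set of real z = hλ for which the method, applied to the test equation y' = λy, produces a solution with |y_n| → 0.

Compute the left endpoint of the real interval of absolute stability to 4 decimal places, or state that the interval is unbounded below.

With y'=λy (z=hλ):
  y_{n+1} = y_n + z·[4/5·y_n + 1/5·y_{n+1}] ⇒ (1 − 1/5z)y_{n+1} = (1 + 4/5z)y_n
  so R(z) = (1 + 4/5z)/(1 − 1/5z).

Boundary: |R(x)|=1, x<0.
x=-1.58: |R|=0.2006
R=−1: 1+4/5x = −1+1/5x ⇒ -3/5x=2 ⇒ x=2/(-3/5)=-3.3333
Confirm numerically:
  x=-3.304: |R|=0.98940 <1
  x=-2.744: |R|=0.77169 <1
  x=-2.079: |R|=0.46843 <1
  x=-3.883: |R|=1.18564 >1
  x=-3.514: |R|=1.06366 >1
  x=-3.428: |R|=1.03370 >1
Interval (-3.3333, 0).

left endpoint -3.3333.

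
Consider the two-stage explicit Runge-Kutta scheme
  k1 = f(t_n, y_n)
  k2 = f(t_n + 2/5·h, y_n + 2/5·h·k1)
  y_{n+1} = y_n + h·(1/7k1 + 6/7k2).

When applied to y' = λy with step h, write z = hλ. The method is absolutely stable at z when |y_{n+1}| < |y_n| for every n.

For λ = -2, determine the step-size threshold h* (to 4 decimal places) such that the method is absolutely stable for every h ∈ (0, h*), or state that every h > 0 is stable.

(-2.9167,0); λ=-2 ⇒ h* = (35/12)/2 = 1.4583.

On y'=λy, z=hλ:
  k1=λy_n ⇒ h·k1=z·y_n;  k2=λ(1+2/5z)y_n ⇒ h·k2=z(1+2/5z)y_n
  y_{n+1}/y_n = 1 + 1/7z + 6/7z(1+2/5z) = 1 + z + 12/35z²
  Hence R(z) = 1 + z + 12/35z².

Find x<0 with |R(x)|<1.
x=-0.33: |R|=0.7073
R=1: x+12/35x²=0 ⇒ x=−35/12=-2.9167; min R=1−1/(4·12/35)=0.2708>−1
Confirm numerically:
  x=-2.706: |R|=0.80455 <1
  x=-1.977: |R|=0.36307 <1
  x=-1.523: |R|=0.27227 <1
  x=-3.423: |R|=1.59423 >1
  x=-3.272: |R|=1.39862 >1
So |R|<1 on (-2.9167, 0).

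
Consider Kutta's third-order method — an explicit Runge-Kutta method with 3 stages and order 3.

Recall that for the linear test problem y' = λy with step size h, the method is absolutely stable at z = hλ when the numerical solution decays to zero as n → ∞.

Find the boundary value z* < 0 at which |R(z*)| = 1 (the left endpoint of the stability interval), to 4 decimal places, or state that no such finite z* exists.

z* = -2.5127.

On y'=λy, z=hλ:
  order 3, 3-stage ⇒ R(z)=1+z+z^2/2+z^3/6
  (e.g. R(-1.2)=0.23200, |R|=0.23200)

Find x<0 with |R(x)|<1.
x=-1.2: |R|=0.2320
|R(-2.54)|=1.0454 |R(-2.26)|=0.6301 |R(-1.3)|=0.1788
Bisect:
  x_lo=-3.3064 |R|=2.8645  x_hi=-0.3033 |R|=0.7380
  mid=-1.80482 |R|=0.15596 →hi
  mid=-2.55559 |R|=1.07184 →lo
  mid=-2.18021 |R|=0.53075 →hi
  mid=-2.36790 |R|=0.77720 →hi
  mid=-2.46174 |R|=0.91809 →hi
  mid=-2.50867 |R|=0.99330 →hi
  mid=-2.53213 |R|=1.03215 →lo
  mid=-2.52040 |R|=1.01262 →lo
  mid=-2.51453 |R|=1.00294 →lo
  ...
  [-2.51288,-2.51270] ⇒ x*=-2.5127
Interval (-2.5127, 0).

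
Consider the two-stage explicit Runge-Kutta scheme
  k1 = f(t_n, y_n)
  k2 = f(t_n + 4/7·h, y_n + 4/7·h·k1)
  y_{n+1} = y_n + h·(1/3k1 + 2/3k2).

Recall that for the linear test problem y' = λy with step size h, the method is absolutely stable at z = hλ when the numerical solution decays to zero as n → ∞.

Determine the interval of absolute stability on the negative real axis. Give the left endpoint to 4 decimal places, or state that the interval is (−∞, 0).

z∈(-2.6250,0).

Test eqn y'=λy, z=hλ:
  k1=λy_n ⇒ h·k1=z·y_n;  k2=λ(1+4/7z)y_n ⇒ h·k2=z(1+4/7z)y_n
  y_{n+1}/y_n = 1 + 1/3z + 2/3z(1+4/7z) = 1 + z + 8/21z²
  Hence R(z) = 1 + z + 8/21z².

Solve |R(x)|<1 on ℝ⁻.
x=-1.48: |R|=0.3544
R=1: x+8/21x²=0 ⇒ x=−21/8=-2.6250; min R=1−1/(4·8/21)=0.3438>−1
Confirm numerically:
  x=-2.235: |R|=0.66794 <1
  x=-2.200: |R|=0.64381 <1
  x=-1.857: |R|=0.45669 <1
  x=-1.628: |R|=0.38167 <1
  x=-3.173: |R|=1.66240 >1
  x=-3.110: |R|=1.57461 >1
  x=-3.058: |R|=1.50442 >1
Stable set (-2.6250, 0).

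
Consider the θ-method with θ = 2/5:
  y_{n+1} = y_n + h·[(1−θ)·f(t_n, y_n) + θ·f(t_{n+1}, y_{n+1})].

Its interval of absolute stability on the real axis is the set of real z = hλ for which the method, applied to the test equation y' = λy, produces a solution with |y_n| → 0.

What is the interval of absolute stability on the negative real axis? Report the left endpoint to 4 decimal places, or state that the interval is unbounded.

Set f=λy, z=hλ:
  y_{n+1} = y_n + z·[3/5·y_n + 2/5·y_{n+1}] ⇒ (1 − 2/5z)y_{n+1} = (1 + 3/5z)y_n
  Hence R(z) = (1 + 3/5z)/(1 − 2/5z).

Boundary: |R(x)|=1, x<0.
x=-1.44: |R|=0.0863
R=−1: 1+3/5x = −1+2/5x ⇒ -1/5x=2 ⇒ x=2/(-1/5)=-10.0000
Confirm numerically:
  x=-8.754: |R|=0.94464 <1
  x=-8.638: |R|=0.93886 <1
  x=-8.011: |R|=0.90538 <1
  x=-5.057: |R|=0.67295 <1
  x=-10.186: |R|=1.00733 >1
  x=-10.124: |R|=1.00491 >1
Stable set (-10.0000, 0).

(-10.0000, 0).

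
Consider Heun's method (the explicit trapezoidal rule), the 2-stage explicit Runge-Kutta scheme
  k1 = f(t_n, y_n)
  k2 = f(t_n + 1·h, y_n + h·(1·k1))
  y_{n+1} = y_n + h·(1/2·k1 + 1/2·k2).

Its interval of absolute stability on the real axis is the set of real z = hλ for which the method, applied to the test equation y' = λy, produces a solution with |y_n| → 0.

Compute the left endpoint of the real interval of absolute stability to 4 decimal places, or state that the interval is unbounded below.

left endpoint -2.0000.

Set f=λy, z=hλ:
  order 2, 2-stage ⇒ R(z)=1+z+z^2/2
  (e.g. R(-1.76)=0.78880, |R|=0.78880)

Find x<0 with |R(x)|<1.
x=-1.76: |R|=0.7888
|R(-2.37)|=1.4385 |R(-2.24)|=1.2688 |R(-1.34)|=0.5578
Bisect:
  x_lo=-2.4999 |R|=1.6249  x_hi=-0.1757 |R|=0.8397
  mid=-1.33782 |R|=0.55706 →hi
  mid=-1.91888 |R|=0.92217 →hi
  mid=-2.20942 |R|=1.23134 →lo
  mid=-2.06415 |R|=1.06621 →lo
  mid=-1.99152 |R|=0.99155 →hi
  mid=-2.02783 |R|=1.02822 →lo
  mid=-2.00968 |R|=1.00972 →lo
  mid=-2.00060 |R|=1.00060 →lo
  mid=-1.99606 |R|=0.99606 →hi
  ...
  [-2.00003,-1.99989] ⇒ x*=-2.0000
Interval (-2.0000, 0).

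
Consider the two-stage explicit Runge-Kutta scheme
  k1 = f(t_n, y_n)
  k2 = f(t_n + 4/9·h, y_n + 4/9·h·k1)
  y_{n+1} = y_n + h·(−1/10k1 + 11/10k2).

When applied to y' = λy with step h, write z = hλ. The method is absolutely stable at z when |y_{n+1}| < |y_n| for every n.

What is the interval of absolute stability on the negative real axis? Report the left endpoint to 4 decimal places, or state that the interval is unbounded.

On y'=λy, z=hλ:
  k1=λy_n ⇒ h·k1=z·y_n;  k2=λ(1+4/9z)y_n ⇒ h·k2=z(1+4/9z)y_n
  y_{n+1}/y_n = 1 − 1/10z + 11/10z(1+4/9z) = 1 + z + 22/45z²
  R(z) = 1 + z + 22/45z².

Need |R(x)|<1, x<0.
x=-1.26: |R|=0.5162
R=1: x+22/45x²=0 ⇒ x=−45/22=-2.0455; min R=1−1/(4·22/45)=0.4886>−1
Confirm numerically:
  x=-1.992: |R|=0.94794 <1
  x=-1.138: |R|=0.49513 <1
  x=-0.850: |R|=0.50322 <1
  x=-2.432: |R|=1.45959 >1
  x=-2.300: |R|=1.28622 >1
  x=-2.201: |R|=1.16737 >1
Stable set (-2.0455, 0).

z∈(-2.0455,0).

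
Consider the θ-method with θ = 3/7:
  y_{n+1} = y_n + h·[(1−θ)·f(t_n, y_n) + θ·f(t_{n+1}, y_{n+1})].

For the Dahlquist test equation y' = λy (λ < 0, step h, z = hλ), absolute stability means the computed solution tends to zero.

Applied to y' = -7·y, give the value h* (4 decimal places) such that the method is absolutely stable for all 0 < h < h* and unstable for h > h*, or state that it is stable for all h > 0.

(-14.0000,0); λ=-7 ⇒ h* = (14)/7 = 2.0000.

Test eqn y'=λy, z=hλ:
  y_{n+1} = y_n + z·[4/7·y_n + 3/7·y_{n+1}] ⇒ (1 − 3/7z)y_{n+1} = (1 + 4/7z)y_n
  R(z) = (1 + 4/7z)/(1 − 3/7z).

Solve |R(x)|<1 on ℝ⁻.
x=-0.74: |R|=0.4382
R=−1: 1+4/7x = −1+3/7x ⇒ -1/7x=2 ⇒ x=2/(-1/7)=-14.0000
Confirm numerically:
  x=-12.880: |R|=0.97546 <1
  x=-10.933: |R|=0.92294 <1
  x=-9.237: |R|=0.86278 <1
  x=-6.655: |R|=0.72761 <1
  x=-14.322: |R|=1.00644 >1
  x=-14.046: |R|=1.00094 >1
Interval (-14.0000, 0).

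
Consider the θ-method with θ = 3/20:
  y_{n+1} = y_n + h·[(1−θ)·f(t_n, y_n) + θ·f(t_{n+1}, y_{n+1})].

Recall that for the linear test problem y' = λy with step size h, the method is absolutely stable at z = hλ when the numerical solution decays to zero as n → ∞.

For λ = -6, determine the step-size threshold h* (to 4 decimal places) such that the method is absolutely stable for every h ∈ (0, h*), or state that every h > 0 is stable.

(-2.8571,0); λ=-6 ⇒ h* = (20/7)/6 = 0.4762.

Test eqn y'=λy, z=hλ:
  y_{n+1} = y_n + z·[17/20·y_n + 3/20·y_{n+1}] ⇒ (1 − 3/20z)y_{n+1} = (1 + 17/20z)y_n
  ⇒ R(z) = (1 + 17/20z)/(1 − 3/20z).

Find x<0 with |R(x)|<1.
x=-1.34: |R|=0.1157
R=−1: 1+17/20x = −1+3/20x ⇒ -7/10x=2 ⇒ x=2/(-7/10)=-2.8571
Confirm numerically:
  x=-2.746: |R|=0.94490 <1
  x=-2.180: |R|=0.64280 <1
  x=-1.187: |R|=0.00760 <1
  x=-3.424: |R|=1.26216 >1
  x=-3.133: |R|=1.13137 >1
Stable set (-2.8571, 0).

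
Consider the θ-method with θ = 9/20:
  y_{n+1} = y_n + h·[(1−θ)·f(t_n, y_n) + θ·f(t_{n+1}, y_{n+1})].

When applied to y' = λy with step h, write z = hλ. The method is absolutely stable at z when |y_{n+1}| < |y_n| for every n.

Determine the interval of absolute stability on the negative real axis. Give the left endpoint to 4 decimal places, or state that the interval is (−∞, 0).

On y'=λy, z=hλ:
  y_{n+1} = y_n + z·[11/20·y_n + 9/20·y_{n+1}] ⇒ (1 − 9/20z)y_{n+1} = (1 + 11/20z)y_n
  Hence R(z) = (1 + 11/20z)/(1 − 9/20z).

Find x<0 with |R(x)|<1.
x=-1.06: |R|=0.2823
R=−1: 1+11/20x = −1+9/20x ⇒ -1/10x=2 ⇒ x=2/(-1/10)=-20.0000
Confirm numerically:
  x=-19.546: |R|=0.99537 <1
  x=-17.617: |R|=0.97331 <1
  x=-15.690: |R|=0.94653 <1
  x=-15.341: |R|=0.94105 <1
  x=-20.288: |R|=1.00284 >1
  x=-20.222: |R|=1.00220 >1
  x=-20.119: |R|=1.00118 >1
Interval (-20.0000, 0).

z∈(-20.0000,0).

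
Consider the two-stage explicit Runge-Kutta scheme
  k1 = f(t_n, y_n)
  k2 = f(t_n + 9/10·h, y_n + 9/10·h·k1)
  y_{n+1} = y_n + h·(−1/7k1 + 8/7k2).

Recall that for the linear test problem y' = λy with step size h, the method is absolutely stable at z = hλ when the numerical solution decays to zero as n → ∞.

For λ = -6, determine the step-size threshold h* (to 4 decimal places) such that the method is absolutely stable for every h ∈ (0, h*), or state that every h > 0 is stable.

(-0.9722,0); λ=-6 ⇒ h* = (35/36)/6 = 0.1620.

On y'=λy, z=hλ:
  k1=λy_n ⇒ h·k1=z·y_n;  k2=λ(1+9/10z)y_n ⇒ h·k2=z(1+9/10z)y_n
  y_{n+1}/y_n = 1 − 1/7z + 8/7z(1+9/10z) = 1 + z + 36/35z²
  so R(z) = 1 + z + 36/35z².

Need |R(x)|<1, x<0.
x=-0.49: |R|=0.7570
R=1: x+36/35x²=0 ⇒ x=−35/36=-0.9722; min R=1−1/(4·36/35)=0.7569>−1
Confirm numerically:
  x=-0.848: |R|=0.89165 <1
  x=-0.570: |R|=0.76418 <1
  x=-0.520: |R|=0.75813 <1
  x=-1.412: |R|=1.63871 >1
  x=-1.205: |R|=1.28851 >1
Interval (-0.9722, 0).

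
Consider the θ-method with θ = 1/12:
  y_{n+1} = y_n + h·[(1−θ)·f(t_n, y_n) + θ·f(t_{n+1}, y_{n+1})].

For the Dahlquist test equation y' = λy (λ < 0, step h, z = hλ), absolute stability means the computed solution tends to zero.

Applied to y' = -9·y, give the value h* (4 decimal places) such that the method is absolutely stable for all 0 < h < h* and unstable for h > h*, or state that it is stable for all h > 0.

On y'=λy, z=hλ:
  y_{n+1} = y_n + z·[11/12·y_n + 1/12·y_{n+1}] ⇒ (1 − 1/12z)y_{n+1} = (1 + 11/12z)y_n
  Hence R(z) = (1 + 11/12z)/(1 − 1/12z).

Need |R(x)|<1, x<0.
x=-1.71: |R|=0.4967
R=−1: 1+11/12x = −1+1/12x ⇒ -5/6x=2 ⇒ x=2/(-5/6)=-2.4000
Confirm numerically:
  x=-1.750: |R|=0.52727 <1
  x=-1.508: |R|=0.33965 <1
  x=-1.411: |R|=0.26255 <1
  x=-2.733: |R|=1.22602 >1
  x=-2.701: |R|=1.20475 >1
So |R|<1 on (-2.4000, 0).

(-2.4000,0); λ=-9 ⇒ h* = (12/5)/9 = 0.2667.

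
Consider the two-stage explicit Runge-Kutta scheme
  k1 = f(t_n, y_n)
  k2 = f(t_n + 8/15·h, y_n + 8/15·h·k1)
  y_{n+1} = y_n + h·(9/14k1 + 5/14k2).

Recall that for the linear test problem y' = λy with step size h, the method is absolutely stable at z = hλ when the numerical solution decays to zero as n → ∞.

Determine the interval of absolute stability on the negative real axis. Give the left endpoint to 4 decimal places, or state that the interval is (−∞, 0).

With y'=λy (z=hλ):
  k1=λy_n ⇒ h·k1=z·y_n;  k2=λ(1+8/15z)y_n ⇒ h·k2=z(1+8/15z)y_n
  y_{n+1}/y_n = 1 + 9/14z + 5/14z(1+8/15z) = 1 + z + 4/21z²
  R(z) = 1 + z + 4/21z².

Boundary: |R(x)|=1, x<0.
x=-0.56: |R|=0.4997
R=1: x+4/21x²=0 ⇒ x=−21/4=-5.2500; min R=1−1/(4·4/21)=-0.3125>−1
Confirm numerically:
  x=-4.227: |R|=0.17634 <1
  x=-2.364: |R|=0.29952 <1
  x=-2.309: |R|=0.29348 <1
  x=-5.820: |R|=1.63189 >1
  x=-5.737: |R|=1.53218 >1
  x=-5.379: |R|=1.13217 >1
Interval (-5.2500, 0).

z∈(-5.2500,0).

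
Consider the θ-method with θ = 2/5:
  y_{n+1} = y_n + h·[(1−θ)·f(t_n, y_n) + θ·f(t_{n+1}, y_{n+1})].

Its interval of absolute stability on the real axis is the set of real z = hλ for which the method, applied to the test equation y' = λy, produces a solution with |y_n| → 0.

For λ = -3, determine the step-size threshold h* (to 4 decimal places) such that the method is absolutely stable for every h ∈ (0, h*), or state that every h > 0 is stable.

(-10.0000,0); λ=-3 ⇒ h* = (10)/3 = 3.3333.

Test eqn y'=λy, z=hλ:
  y_{n+1} = y_n + z·[3/5·y_n + 2/5·y_{n+1}] ⇒ (1 − 2/5z)y_{n+1} = (1 + 3/5z)y_n
  ⇒ R(z) = (1 + 3/5z)/(1 − 2/5z).

Find x<0 with |R(x)|<1.
x=-1.68: |R|=0.0048
R=−1: 1+3/5x = −1+2/5x ⇒ -1/5x=2 ⇒ x=2/(-1/5)=-10.0000
Confirm numerically:
  x=-9.724: |R|=0.98871 <1
  x=-7.968: |R|=0.90294 <1
  x=-7.655: |R|=0.88454 <1
  x=-10.515: |R|=1.01978 >1
  x=-10.105: |R|=1.00417 >1
  x=-10.080: |R|=1.00318 >1
Stable set (-10.0000, 0).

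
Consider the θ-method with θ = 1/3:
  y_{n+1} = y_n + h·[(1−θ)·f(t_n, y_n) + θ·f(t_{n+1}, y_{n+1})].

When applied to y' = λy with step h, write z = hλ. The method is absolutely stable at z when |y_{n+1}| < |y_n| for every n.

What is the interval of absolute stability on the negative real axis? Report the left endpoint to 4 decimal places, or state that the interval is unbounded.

Test eqn y'=λy, z=hλ:
  y_{n+1} = y_n + z·[2/3·y_n + 1/3·y_{n+1}] ⇒ (1 − 1/3z)y_{n+1} = (1 + 2/3z)y_n
  so R(z) = (1 + 2/3z)/(1 − 1/3z).

Solve |R(x)|<1 on ℝ⁻.
x=-0.89: |R|=0.3136
R=−1: 1+2/3x = −1+1/3x ⇒ -1/3x=2 ⇒ x=2/(-1/3)=-6.0000
Confirm numerically:
  x=-5.123: |R|=0.89203 <1
  x=-4.697: |R|=0.83071 <1
  x=-3.351: |R|=0.58290 <1
  x=-2.620: |R|=0.39858 <1
  x=-6.570: |R|=1.05956 >1
  x=-6.470: |R|=1.04963 >1
  x=-6.196: |R|=1.02131 >1
So |R|<1 on (-6.0000, 0).

z∈(-6.0000,0).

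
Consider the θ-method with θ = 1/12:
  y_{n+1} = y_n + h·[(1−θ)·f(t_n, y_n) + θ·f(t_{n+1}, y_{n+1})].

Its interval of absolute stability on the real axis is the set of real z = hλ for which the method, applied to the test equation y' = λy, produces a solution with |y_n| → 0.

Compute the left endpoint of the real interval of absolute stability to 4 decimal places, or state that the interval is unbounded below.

z* = -2.4000.

Set f=λy, z=hλ:
  y_{n+1} = y_n + z·[11/12·y_n + 1/12·y_{n+1}] ⇒ (1 − 1/12z)y_{n+1} = (1 + 11/12z)y_n
  R(z) = (1 + 11/12z)/(1 − 1/12z).

Need |R(x)|<1, x<0.
x=-0.92: |R|=0.1455
R=−1: 1+11/12x = −1+1/12x ⇒ -5/6x=2 ⇒ x=2/(-5/6)=-2.4000
Confirm numerically:
  x=-2.307: |R|=0.93500 <1
  x=-2.042: |R|=0.74505 <1
  x=-1.458: |R|=0.30004 <1
  x=-1.244: |R|=0.12715 <1
  x=-2.682: |R|=1.19207 >1
  x=-2.584: |R|=1.12617 >1
Interval (-2.4000, 0).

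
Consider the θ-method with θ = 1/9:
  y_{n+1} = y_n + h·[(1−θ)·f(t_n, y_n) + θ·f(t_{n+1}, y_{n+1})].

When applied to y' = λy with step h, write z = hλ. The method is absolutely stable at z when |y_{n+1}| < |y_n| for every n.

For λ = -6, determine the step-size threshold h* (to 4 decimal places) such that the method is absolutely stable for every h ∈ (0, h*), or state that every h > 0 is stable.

Test eqn y'=λy, z=hλ:
  y_{n+1} = y_n + z·[8/9·y_n + 1/9·y_{n+1}] ⇒ (1 − 1/9z)y_{n+1} = (1 + 8/9z)y_n
  Hence R(z) = (1 + 8/9z)/(1 − 1/9z).

Find x<0 with |R(x)|<1.
x=-0.9: |R|=0.1818
R=−1: 1+8/9x = −1+1/9x ⇒ -7/9x=2 ⇒ x=2/(-7/9)=-2.5714
Confirm numerically:
  x=-2.092: |R|=0.69744 <1
  x=-1.862: |R|=0.54281 <1
  x=-1.757: |R|=0.47002 <1
  x=-2.814: |R|=1.14373 >1
  x=-2.721: |R|=1.08933 >1
  x=-2.621: |R|=1.02986 >1
Interval (-2.5714, 0).

(-2.5714,0); λ=-6 ⇒ h* = (18/7)/6 = 0.4286.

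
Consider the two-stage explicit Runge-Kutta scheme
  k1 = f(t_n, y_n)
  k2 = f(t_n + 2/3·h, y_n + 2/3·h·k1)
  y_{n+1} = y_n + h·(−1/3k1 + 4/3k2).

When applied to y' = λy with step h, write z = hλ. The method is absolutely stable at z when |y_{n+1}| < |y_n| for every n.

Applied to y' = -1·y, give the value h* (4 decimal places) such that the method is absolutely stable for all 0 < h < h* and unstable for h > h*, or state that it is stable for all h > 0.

Set f=λy, z=hλ:
  k1=λy_n ⇒ h·k1=z·y_n;  k2=λ(1+2/3z)y_n ⇒ h·k2=z(1+2/3z)y_n
  y_{n+1}/y_n = 1 − 1/3z + 4/3z(1+2/3z) = 1 + z + 8/9z²
  so R(z) = 1 + z + 8/9z².

Find x<0 with |R(x)|<1.
x=-0.87: |R|=0.8028
R=1: x+8/9x²=0 ⇒ x=−9/8=-1.1250; min R=1−1/(4·8/9)=0.7188>−1
Confirm numerically:
  x=-1.105: |R|=0.98036 <1
  x=-0.891: |R|=0.81467 <1
  x=-0.833: |R|=0.78379 <1
  x=-1.627: |R|=1.72600 >1
  x=-1.266: |R|=1.15867 >1
  x=-1.160: |R|=1.03609 >1
So |R|<1 on (-1.1250, 0).

(-1.1250,0); λ=-1 ⇒ h* = (9/8)/1 = 1.1250.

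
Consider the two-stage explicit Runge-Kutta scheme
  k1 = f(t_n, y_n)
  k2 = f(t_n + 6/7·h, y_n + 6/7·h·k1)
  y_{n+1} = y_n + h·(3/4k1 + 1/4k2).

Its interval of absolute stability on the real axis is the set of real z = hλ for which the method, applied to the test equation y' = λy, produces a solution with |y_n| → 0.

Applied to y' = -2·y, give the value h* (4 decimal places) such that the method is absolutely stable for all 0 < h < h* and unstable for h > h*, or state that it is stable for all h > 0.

Set f=λy, z=hλ:
  k1=λy_n ⇒ h·k1=z·y_n;  k2=λ(1+6/7z)y_n ⇒ h·k2=z(1+6/7z)y_n
  y_{n+1}/y_n = 1 + 3/4z + 1/4z(1+6/7z) = 1 + z + 3/14z²
  Hence R(z) = 1 + z + 3/14z².

Need |R(x)|<1, x<0.
x=-0.76: |R|=0.3638
R=1: x+3/14x²=0 ⇒ x=−14/3=-4.6667; min R=1−1/(4·3/14)=-0.1667>−1
Confirm numerically:
  x=-3.250: |R|=0.01339 <1
  x=-3.113: |R|=0.03641 <1
  x=-2.866: |R|=0.10587 <1
  x=-5.057: |R|=1.42298 >1
  x=-5.022: |R|=1.38239 >1
So |R|<1 on (-4.6667, 0).

(-4.6667,0); λ=-2 ⇒ h* = (14/3)/2 = 2.3333.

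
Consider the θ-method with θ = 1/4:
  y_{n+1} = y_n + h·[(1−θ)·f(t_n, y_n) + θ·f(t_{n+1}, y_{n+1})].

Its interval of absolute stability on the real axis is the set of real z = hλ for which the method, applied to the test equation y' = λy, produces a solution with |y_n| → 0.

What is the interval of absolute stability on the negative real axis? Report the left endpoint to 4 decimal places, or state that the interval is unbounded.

With y'=λy (z=hλ):
  y_{n+1} = y_n + z·[3/4·y_n + 1/4·y_{n+1}] ⇒ (1 − 1/4z)y_{n+1} = (1 + 3/4z)y_n
  ⇒ R(z) = (1 + 3/4z)/(1 − 1/4z).

Solve |R(x)|<1 on ℝ⁻.
x=-1.7: |R|=0.1930
R=−1: 1+3/4x = −1+1/4x ⇒ -1/2x=2 ⇒ x=2/(-1/2)=-4.0000
Confirm numerically:
  x=-3.943: |R|=0.98565 <1
  x=-3.655: |R|=0.90986 <1
  x=-3.618: |R|=0.89971 <1
  x=-2.951: |R|=0.69817 <1
  x=-4.344: |R|=1.08245 >1
  x=-4.210: |R|=1.05116 >1
So |R|<1 on (-4.0000, 0).

(-4.0000, 0).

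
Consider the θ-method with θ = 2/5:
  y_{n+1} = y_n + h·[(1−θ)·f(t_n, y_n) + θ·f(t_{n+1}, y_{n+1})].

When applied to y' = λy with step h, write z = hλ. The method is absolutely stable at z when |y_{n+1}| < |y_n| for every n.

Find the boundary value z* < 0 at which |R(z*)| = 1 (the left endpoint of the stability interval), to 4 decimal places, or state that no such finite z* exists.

left endpoint -10.0000.

Test eqn y'=λy, z=hλ:
  y_{n+1} = y_n + z·[3/5·y_n + 2/5·y_{n+1}] ⇒ (1 − 2/5z)y_{n+1} = (1 + 3/5z)y_n
  R(z) = (1 + 3/5z)/(1 − 2/5z).

Find x<0 with |R(x)|<1.
x=-1.18: |R|=0.1984
R=−1: 1+3/5x = −1+2/5x ⇒ -1/5x=2 ⇒ x=2/(-1/5)=-10.0000
Confirm numerically:
  x=-9.907: |R|=0.99625 <1
  x=-9.733: |R|=0.98909 <1
  x=-7.177: |R|=0.85414 <1
  x=-10.354: |R|=1.01377 >1
  x=-10.289: |R|=1.01130 >1
  x=-10.266: |R|=1.01042 >1
Interval (-10.0000, 0).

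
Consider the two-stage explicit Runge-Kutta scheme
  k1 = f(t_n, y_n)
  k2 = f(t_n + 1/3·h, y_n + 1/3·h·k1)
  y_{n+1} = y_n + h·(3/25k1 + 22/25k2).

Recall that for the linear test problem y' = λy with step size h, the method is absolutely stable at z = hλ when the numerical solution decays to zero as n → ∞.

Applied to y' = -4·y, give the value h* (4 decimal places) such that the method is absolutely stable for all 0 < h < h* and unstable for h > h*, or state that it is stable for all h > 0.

Test eqn y'=λy, z=hλ:
  k1=λy_n ⇒ h·k1=z·y_n;  k2=λ(1+1/3z)y_n ⇒ h·k2=z(1+1/3z)y_n
  y_{n+1}/y_n = 1 + 3/25z + 22/25z(1+1/3z) = 1 + z + 22/75z²
  R(z) = 1 + z + 22/75z².

Boundary: |R(x)|=1, x<0.
x=-0.9: |R|=0.3376
R=1: x+22/75x²=0 ⇒ x=−75/22=-3.4091; min R=1−1/(4·22/75)=0.1477>−1
Confirm numerically:
  x=-3.204: |R|=0.80725 <1
  x=-2.877: |R|=0.55096 <1
  x=-2.017: |R|=0.17636 <1
  x=-1.547: |R|=0.15501 <1
  x=-3.911: |R|=1.57580 >1
  x=-3.735: |R|=1.35707 >1
  x=-3.528: |R|=1.12306 >1
Stable set (-3.4091, 0).

(-3.4091,0); λ=-4 ⇒ h* = (75/22)/4 = 0.8523.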